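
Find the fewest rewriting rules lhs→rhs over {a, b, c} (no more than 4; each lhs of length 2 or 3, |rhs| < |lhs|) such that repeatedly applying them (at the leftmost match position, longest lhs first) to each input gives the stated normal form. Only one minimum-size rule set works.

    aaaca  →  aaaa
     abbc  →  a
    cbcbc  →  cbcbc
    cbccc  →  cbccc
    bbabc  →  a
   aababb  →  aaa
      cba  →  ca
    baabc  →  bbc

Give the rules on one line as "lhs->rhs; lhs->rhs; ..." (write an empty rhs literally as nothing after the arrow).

  | aaaca => aaaa
  | abbc => abc => ac => a
  | cbcbc
  | cbccc

ab->a; ac->a; ba->a; baa->b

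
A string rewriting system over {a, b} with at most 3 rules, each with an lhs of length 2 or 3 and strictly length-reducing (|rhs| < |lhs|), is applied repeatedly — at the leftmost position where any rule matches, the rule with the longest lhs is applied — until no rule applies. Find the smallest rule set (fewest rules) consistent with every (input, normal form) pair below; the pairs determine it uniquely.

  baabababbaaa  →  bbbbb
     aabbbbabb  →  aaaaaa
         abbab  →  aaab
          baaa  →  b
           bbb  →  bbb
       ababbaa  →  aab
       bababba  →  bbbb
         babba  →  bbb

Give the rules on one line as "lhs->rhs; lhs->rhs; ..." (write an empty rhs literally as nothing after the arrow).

  | baabababbaaa => babababbaaa => bbababbaaa => bbbabbaaa => bbbbbaaa => bbbbbaa => bbbbba => bbbbb
  | aabbbbabb => aaabbabb => aaaaabb => aaaaaa
  | abbab => aaab
  | baaa => baa => ba => b

abb->aa; ba->b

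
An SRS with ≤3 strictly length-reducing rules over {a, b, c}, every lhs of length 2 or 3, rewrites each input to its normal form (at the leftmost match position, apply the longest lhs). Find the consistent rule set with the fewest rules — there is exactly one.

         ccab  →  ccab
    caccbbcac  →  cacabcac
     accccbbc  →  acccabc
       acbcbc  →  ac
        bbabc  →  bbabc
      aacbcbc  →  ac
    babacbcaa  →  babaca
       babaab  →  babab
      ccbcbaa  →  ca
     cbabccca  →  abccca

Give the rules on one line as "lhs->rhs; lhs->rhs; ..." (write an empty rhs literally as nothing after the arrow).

  | ccab
  | caccbbcac => cacabcac
  | accccbbc => acccabc
  | acbcbc => aacbc => acbc => aac => ac

aa->a; cb->a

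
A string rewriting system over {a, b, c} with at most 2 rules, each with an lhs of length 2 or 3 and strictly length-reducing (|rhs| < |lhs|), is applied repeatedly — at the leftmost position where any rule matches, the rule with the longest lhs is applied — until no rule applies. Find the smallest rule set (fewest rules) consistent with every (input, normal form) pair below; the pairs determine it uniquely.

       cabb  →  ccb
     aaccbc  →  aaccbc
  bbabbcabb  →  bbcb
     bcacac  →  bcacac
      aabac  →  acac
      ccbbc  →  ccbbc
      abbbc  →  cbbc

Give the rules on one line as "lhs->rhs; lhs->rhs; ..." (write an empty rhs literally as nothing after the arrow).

ab->c; bcc->

  | cabb => ccb
  | aaccbc
  | bbabbcabb => bbcbcabb => bbcbccb => bbcb
  | bcacac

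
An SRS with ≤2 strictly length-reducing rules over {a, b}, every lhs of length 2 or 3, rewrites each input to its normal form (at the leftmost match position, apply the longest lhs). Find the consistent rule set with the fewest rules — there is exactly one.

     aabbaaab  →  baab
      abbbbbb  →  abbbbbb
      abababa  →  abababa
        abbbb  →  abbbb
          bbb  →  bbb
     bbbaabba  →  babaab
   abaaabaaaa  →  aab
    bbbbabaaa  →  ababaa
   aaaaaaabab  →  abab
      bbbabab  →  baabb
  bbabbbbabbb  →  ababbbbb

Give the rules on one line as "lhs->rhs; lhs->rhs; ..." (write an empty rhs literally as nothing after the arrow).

aaa->; bba->ab

  | aabbaaab => aaabaab => baab
  | abbbbbb
  | abababa
  | abbbb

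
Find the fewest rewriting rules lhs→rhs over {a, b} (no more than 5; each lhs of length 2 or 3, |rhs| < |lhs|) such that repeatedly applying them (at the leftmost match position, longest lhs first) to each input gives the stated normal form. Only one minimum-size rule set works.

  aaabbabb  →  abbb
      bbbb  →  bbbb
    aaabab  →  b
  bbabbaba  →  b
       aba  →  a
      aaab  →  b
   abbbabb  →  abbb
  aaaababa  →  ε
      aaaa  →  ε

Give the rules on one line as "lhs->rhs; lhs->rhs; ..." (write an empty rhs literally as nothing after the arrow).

aa->; aaa->aa; ba->; bba->ab

  | aaabbabb => aabbabb => bbabb => abbb
  | bbbb
  | aaabab => aabab => bab => b
  | bbabbaba => abbbaba => ababba => abba => aab => b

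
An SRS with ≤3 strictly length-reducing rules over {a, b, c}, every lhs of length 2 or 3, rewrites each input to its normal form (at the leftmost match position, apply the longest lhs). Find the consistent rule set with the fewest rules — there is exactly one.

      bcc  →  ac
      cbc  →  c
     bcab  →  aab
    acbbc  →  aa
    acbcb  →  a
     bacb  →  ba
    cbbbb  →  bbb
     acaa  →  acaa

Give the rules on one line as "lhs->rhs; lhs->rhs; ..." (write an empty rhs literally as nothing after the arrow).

bc->a; cb->

  | bcc => ac
  | cbc => c
  | bcab => aab
  | acbbc => abc => aa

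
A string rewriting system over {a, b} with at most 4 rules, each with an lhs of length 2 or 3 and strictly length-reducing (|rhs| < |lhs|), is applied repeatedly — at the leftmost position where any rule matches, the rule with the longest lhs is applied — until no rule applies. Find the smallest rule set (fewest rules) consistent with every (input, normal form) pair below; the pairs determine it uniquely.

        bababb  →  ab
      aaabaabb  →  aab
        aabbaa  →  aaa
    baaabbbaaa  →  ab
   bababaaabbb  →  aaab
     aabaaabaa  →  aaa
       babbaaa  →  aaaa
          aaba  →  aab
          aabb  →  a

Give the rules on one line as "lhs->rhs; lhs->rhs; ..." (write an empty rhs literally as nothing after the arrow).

  | bababb => bbabb => bbbb => ab
  | aaabaabb => aaababb => aaabbb => aab
  | aabbaa => aaa
  | baaabbbaaa => baabbbaaa => babbbaaa => bbbbaaa => abaaa => abaa => aba => ab

abb->; ba->b; bbb->a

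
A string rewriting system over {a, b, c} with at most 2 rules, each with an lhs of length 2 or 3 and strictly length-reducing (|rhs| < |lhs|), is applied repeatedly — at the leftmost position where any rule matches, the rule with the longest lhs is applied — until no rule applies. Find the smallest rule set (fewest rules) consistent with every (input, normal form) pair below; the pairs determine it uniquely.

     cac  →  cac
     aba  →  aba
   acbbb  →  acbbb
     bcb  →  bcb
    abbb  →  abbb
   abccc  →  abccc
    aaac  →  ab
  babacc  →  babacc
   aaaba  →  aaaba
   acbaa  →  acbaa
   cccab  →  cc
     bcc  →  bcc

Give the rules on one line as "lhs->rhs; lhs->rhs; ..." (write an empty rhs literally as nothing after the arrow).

  | cac
  | aba
  | acbbb
  | bcb

aac->b; cab->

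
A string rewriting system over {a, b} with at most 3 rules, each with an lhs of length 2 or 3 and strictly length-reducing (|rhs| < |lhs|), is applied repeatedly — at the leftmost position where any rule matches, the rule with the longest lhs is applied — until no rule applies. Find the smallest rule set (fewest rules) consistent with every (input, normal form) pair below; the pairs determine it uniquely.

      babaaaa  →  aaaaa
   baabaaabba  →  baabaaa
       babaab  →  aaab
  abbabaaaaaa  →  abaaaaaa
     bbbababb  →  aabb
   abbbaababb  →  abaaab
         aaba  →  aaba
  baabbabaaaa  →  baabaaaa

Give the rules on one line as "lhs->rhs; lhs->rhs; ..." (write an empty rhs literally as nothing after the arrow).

  | babaaaa => aaaaa
  | baabaaabba => baabaaa
  | babaab => aaab
  | abbabaaaaaa => abaaaaaa

bab->a; bba->; bbb->b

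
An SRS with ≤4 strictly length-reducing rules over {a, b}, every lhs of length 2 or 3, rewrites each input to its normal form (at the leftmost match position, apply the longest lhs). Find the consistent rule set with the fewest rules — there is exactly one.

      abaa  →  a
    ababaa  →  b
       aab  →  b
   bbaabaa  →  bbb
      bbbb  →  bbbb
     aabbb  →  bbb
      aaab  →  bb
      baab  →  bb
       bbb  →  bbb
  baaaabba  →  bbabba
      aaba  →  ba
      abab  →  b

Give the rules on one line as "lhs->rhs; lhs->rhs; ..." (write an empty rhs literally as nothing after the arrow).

aa->; aaa->b; aba->

  | abaa => a
  | ababaa => baa => b
  | aab => b
  | bbaabaa => bbbaa => bbb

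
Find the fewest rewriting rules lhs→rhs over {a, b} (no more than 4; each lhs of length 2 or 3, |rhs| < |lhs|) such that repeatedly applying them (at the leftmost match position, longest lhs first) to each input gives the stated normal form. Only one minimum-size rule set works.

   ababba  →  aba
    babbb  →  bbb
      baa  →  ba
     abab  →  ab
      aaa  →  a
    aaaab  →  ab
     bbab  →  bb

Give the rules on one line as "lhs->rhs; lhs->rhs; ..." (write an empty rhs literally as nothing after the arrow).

aa->a; abb->ab; bab->b

  | ababba => abba => aba
  | babbb => bbb
  | baa => ba
  | abab => ab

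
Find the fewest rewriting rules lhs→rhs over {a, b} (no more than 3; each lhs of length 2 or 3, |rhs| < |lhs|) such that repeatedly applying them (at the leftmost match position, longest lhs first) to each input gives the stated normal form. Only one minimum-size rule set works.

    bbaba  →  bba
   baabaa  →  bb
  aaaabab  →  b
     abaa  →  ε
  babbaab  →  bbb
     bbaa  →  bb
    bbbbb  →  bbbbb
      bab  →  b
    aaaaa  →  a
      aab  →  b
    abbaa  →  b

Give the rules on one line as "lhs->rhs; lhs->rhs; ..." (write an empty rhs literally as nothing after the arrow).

aa->; ab->

  | bbaba => bba
  | baabaa => bbaa => bb
  | aaaabab => aabab => bab => b
  | abaa => aa => ε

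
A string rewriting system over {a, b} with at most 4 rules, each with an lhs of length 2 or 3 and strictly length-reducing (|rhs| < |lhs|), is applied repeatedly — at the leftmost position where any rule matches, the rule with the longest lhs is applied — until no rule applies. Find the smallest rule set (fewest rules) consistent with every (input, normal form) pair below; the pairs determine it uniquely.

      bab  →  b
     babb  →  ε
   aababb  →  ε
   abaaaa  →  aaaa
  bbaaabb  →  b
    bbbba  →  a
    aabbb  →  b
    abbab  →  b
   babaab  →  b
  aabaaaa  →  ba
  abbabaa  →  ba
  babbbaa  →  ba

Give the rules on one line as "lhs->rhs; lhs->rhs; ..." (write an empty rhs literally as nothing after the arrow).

  | bab => b
  | babb => bb => ε
  | aababb => babb => bb => ε
  | abaaaa => aaaa

aab->b; ab->; baa->ba; bb->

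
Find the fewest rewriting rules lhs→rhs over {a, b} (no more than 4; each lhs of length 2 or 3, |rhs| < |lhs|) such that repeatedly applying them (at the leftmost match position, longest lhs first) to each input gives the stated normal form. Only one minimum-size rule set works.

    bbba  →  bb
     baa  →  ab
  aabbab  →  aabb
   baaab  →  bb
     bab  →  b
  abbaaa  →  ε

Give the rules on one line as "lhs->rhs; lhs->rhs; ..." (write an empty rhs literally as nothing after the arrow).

aba->b; ba->; baa->ab; bba->b

  | bbba => bb
  | baa => ab
  | aabbab => aabb
  | baaab => abab => bb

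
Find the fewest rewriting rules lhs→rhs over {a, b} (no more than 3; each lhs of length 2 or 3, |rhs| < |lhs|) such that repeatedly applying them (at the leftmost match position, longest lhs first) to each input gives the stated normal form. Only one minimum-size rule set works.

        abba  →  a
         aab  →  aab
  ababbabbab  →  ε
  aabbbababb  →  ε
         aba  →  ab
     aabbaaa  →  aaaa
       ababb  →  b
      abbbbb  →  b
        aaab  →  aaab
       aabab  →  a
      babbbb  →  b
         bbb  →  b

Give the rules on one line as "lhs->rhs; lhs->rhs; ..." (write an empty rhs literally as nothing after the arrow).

abb->; ba->b; bb->

  | abba => a
  | aab
  | ababbabbab => abbbabbab => babbab => bbbab => bab => bb => ε
  | aabbbababb => abababb => abbabb => abb => ε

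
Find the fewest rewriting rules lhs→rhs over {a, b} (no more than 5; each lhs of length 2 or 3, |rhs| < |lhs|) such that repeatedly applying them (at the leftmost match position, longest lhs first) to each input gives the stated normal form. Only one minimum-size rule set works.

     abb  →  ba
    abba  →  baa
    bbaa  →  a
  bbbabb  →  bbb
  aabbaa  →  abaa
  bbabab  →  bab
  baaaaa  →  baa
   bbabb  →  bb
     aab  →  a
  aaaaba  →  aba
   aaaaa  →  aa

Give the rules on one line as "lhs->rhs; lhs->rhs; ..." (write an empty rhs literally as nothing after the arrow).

aaa->; aab->a; abb->ba; bba->

  | abb => ba
  | abba => baa
  | bbaa => a
  | bbbabb => bbb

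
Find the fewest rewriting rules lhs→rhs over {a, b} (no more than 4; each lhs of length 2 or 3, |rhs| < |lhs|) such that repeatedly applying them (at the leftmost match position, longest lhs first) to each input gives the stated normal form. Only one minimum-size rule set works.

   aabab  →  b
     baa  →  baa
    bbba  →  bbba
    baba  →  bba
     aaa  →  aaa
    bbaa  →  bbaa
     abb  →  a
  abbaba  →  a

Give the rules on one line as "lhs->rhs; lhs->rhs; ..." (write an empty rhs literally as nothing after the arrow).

  | aabab => ab => b
  | baa
  | bbba
  | baba => bba

aab->; ab->b; abb->a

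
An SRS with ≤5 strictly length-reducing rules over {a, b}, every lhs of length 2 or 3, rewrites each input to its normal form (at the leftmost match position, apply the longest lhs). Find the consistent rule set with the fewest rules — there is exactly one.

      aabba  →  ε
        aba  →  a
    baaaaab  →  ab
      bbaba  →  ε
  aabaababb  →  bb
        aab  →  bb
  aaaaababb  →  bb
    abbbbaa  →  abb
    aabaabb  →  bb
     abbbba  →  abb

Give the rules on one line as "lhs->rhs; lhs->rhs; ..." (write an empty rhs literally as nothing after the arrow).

  | aabba => bbba => ba => ε
  | aba => a
  | baaaaab => aaaab => baab => ab
  | bbaba => bbba => ba => ε

aa->b; ba->; bba->bb; bbb->b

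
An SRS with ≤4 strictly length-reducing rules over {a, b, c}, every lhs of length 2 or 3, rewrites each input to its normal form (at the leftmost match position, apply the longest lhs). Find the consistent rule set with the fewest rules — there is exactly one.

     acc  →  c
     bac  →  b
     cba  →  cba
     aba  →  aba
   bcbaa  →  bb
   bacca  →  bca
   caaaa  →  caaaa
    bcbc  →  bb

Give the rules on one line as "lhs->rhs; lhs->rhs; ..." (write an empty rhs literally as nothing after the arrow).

  | acc => c
  | bac => b
  | cba
  | aba

ac->; baa->bc; cbc->b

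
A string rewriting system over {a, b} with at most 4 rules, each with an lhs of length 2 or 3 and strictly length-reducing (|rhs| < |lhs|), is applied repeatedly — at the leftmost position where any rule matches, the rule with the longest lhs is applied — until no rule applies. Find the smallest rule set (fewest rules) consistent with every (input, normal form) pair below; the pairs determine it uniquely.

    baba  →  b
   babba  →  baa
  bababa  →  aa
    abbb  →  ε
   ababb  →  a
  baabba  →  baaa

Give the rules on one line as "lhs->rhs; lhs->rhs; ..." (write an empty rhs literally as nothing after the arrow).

ab->; aba->; abb->a; bb->a

  | baba => b
  | babba => baa
  | bababa => bba => aa
  | abbb => ab => ε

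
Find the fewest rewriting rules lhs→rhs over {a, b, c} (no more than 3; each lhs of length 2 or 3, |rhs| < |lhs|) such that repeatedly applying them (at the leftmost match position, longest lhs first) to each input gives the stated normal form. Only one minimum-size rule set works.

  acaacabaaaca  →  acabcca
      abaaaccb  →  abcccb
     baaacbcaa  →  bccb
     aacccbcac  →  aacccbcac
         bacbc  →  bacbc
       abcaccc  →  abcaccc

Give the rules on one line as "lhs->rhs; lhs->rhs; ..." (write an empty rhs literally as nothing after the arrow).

aaa->c; caa->

  | acaacabaaaca => acabaaaca => acabcca
  | abaaaccb => abcccb
  | baaacbcaa => bccbcaa => bccb
  | aacccbcac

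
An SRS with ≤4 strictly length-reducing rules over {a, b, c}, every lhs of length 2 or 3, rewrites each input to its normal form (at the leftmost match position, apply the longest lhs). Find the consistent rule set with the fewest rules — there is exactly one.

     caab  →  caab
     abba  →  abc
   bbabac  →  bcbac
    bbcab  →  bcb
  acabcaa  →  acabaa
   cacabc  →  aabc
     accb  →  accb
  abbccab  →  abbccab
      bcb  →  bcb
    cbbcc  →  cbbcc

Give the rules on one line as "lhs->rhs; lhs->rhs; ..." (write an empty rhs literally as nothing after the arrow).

  | caab
  | abba => abc
  | bbabac => bcbac
  | bbcab => bbab => bcb

bba->bc; bca->ba; cac->a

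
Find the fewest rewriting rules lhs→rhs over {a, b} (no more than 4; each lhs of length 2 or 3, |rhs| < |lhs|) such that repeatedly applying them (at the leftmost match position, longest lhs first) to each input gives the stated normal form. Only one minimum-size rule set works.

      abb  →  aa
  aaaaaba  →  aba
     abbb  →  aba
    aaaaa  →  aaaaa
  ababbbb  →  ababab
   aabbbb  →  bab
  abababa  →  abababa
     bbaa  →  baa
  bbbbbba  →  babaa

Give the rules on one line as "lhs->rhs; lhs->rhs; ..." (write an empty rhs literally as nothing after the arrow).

aab->b; bb->a; bba->ba; bbb->ba

  | abb => aa
  | aaaaaba => aaaba => aba
  | abbb => aba
  | aaaaa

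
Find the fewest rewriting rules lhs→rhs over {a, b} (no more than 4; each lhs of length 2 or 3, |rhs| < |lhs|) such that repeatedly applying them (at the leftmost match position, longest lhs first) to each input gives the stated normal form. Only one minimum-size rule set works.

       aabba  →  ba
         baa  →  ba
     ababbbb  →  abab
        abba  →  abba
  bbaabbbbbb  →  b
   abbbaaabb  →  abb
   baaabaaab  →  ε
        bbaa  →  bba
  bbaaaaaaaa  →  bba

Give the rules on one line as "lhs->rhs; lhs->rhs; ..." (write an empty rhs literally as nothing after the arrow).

aa->a; aaa->; aab->; bbb->

  | aabba => ba
  | baa => ba
  | ababbbb => abab
  | abba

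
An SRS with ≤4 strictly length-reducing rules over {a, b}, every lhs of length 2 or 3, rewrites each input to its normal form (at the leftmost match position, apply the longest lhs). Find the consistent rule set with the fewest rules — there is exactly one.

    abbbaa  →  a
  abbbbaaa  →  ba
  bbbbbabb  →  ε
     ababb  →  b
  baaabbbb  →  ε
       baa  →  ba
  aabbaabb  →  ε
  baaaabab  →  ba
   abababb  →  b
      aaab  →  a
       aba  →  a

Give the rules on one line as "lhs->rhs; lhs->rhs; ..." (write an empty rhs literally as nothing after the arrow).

aa->a; ab->a; abb->b; bb->

  | abbbaa => bbaa => aa => a
  | abbbbaaa => bbbaaa => baaa => baa => ba
  | bbbbbabb => bbbabb => babb => bb => ε
  | ababb => aabb => abb => b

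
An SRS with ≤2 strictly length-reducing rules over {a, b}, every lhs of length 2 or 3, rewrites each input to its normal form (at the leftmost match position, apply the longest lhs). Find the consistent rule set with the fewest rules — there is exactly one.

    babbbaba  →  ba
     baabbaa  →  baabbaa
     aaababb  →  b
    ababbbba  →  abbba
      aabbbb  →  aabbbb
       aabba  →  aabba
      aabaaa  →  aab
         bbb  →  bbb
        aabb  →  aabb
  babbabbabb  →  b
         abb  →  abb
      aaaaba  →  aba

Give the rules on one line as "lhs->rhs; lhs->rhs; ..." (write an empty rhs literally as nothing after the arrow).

  | babbbaba => bbaba => ba
  | baabbaa
  | aaababb => babb => b
  | ababbbba => abbba

aaa->; bab->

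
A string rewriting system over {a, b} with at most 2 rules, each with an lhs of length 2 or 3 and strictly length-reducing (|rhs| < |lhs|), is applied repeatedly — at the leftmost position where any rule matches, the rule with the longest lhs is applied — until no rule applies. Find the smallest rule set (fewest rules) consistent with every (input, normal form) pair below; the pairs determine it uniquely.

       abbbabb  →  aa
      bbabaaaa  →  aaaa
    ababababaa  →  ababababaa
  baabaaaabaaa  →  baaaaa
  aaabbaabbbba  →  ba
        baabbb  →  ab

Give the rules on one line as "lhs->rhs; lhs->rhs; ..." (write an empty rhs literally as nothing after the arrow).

aab->; bb->a

  | abbbabb => aababb => abb => aa
  | bbabaaaa => aabaaaa => aaaa
  | ababababaa
  | baabaaaabaaa => baaaabaaa => baaaaa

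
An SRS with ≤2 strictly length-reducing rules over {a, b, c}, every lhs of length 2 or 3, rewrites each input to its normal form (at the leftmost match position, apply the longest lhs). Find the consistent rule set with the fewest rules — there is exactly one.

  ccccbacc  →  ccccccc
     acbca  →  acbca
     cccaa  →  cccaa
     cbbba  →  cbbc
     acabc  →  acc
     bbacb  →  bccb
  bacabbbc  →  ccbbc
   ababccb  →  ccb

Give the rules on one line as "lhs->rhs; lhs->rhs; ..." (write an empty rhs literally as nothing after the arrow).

  | ccccbacc => ccccccc
  | acbca
  | cccaa
  | cbbba => cbbc

ab->; ba->c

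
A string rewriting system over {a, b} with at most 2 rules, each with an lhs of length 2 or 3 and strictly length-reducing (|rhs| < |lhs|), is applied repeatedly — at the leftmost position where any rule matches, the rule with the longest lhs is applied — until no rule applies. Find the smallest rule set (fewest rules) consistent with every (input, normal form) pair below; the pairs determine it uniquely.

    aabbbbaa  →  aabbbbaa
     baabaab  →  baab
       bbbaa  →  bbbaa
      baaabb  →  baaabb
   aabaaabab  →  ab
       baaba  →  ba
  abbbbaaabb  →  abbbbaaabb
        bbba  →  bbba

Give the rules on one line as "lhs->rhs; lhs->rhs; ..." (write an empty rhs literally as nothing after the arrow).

  | aabbbbaa
  | baabaab => babaab => abaab => baab
  | bbbaa
  | baaabb

aba->ba; bab->ab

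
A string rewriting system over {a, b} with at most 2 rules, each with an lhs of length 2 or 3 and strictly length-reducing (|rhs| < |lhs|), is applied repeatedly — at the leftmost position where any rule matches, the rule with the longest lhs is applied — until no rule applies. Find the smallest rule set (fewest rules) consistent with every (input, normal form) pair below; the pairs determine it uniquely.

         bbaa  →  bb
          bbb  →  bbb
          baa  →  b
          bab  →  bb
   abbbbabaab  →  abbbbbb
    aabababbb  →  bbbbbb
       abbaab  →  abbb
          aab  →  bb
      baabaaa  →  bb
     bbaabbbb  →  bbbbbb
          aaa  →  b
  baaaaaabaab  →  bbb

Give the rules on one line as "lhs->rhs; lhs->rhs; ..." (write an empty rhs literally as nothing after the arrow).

  | bbaa => bba => bb
  | bbb
  | baa => ba => b
  | bab => bb

aa->b; ba->b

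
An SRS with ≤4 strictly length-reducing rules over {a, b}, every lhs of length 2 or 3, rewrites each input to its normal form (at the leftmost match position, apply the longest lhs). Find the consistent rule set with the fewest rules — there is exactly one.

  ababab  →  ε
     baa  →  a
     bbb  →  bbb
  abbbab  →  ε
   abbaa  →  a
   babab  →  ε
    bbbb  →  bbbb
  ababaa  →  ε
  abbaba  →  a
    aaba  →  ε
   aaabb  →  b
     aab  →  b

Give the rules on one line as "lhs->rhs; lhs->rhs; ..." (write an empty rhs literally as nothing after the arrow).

aa->; ab->; ba->; bab->ab

  | ababab => abab => ab => ε
  | baa => a
  | bbb
  | abbbab => bbab => bab => ab => ε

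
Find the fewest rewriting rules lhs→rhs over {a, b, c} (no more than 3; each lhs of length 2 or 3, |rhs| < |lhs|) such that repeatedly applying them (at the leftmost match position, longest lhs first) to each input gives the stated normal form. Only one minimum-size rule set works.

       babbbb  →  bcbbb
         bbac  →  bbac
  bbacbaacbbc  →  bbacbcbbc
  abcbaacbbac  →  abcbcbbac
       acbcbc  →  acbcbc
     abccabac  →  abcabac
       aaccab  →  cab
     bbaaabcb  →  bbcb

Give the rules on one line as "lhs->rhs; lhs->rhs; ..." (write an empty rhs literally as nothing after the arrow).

  | babbbb => bcbbb
  | bbac
  | bbacbaacbbc => bbacbcbbc
  | abcbaacbbac => abcbcbbac

aa->; bab->bc; cc->c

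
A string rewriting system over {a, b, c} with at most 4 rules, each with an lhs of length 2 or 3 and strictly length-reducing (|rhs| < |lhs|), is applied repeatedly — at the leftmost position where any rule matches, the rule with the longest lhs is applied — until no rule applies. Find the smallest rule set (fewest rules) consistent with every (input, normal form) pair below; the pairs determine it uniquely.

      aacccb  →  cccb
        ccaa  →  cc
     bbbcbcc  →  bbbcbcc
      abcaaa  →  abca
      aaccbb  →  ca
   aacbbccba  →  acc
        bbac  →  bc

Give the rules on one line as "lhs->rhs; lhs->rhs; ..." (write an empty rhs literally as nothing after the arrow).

aa->; ba->; cbb->a

  | aacccb => cccb
  | ccaa => cc
  | bbbcbcc
  | abcaaa => abca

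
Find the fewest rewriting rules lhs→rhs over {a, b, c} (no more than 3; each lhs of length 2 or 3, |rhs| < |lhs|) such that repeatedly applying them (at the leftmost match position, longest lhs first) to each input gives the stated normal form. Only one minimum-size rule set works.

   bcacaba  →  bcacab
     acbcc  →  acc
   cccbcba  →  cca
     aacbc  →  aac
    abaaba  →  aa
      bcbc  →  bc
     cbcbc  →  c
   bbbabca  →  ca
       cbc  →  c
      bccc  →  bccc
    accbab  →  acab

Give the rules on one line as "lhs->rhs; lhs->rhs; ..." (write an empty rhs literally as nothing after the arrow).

  | bcacaba => bcacab
  | acbcc => acc
  | cccbcba => cccba => cca
  | aacbc => aac

ba->b; bb->; cb->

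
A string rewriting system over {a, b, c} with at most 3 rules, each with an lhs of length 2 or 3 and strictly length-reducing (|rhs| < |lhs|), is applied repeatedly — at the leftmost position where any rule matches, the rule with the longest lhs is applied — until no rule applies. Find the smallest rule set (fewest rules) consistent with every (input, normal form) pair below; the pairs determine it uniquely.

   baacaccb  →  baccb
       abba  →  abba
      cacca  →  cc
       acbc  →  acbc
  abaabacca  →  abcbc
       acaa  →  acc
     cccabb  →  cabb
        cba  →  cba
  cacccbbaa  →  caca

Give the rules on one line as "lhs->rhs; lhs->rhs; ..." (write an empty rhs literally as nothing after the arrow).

aa->c; bbc->a; cca->a

  | baacaccb => bccaccb => baccb
  | abba
  | cacca => caa => cc
  | acbc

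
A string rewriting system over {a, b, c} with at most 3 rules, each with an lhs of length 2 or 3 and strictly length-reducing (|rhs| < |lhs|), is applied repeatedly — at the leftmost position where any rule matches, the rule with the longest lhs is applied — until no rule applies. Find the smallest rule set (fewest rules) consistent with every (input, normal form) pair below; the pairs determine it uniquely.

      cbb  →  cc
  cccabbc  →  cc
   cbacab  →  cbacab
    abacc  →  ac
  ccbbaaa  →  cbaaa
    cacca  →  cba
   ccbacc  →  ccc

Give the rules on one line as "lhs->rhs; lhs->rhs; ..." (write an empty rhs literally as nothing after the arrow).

  | cbb => cc
  | cccabbc => cbabbc => cbacc => cbb => cc
  | cbacab
  | abacc => abb => ac

acc->b; bb->c; cca->ba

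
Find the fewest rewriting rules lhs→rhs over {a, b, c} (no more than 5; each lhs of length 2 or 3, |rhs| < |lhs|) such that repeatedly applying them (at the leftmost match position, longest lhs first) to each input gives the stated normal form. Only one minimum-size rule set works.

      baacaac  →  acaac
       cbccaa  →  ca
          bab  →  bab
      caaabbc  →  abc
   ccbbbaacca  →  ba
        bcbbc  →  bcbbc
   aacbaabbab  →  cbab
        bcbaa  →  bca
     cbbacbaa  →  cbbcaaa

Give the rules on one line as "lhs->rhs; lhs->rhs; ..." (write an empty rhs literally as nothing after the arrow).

aab->cb; acb->ca; baa->a; cc->

  | baacaac => acaac
  | cbccaa => cbaa => ca
  | bab
  | caaabbc => cacbbc => ccabc => abc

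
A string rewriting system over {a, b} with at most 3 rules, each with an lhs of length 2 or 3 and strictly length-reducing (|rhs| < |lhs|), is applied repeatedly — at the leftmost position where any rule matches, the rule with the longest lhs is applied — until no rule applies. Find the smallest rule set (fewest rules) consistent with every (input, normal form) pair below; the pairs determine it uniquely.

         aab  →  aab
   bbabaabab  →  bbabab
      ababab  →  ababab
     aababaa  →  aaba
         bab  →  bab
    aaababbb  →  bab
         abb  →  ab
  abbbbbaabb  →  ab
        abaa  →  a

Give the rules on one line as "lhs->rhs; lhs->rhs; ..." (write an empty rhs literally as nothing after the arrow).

aaa->; abb->ab; baa->

  | aab
  | bbabaabab => bbabab
  | ababab
  | aababaa => aaba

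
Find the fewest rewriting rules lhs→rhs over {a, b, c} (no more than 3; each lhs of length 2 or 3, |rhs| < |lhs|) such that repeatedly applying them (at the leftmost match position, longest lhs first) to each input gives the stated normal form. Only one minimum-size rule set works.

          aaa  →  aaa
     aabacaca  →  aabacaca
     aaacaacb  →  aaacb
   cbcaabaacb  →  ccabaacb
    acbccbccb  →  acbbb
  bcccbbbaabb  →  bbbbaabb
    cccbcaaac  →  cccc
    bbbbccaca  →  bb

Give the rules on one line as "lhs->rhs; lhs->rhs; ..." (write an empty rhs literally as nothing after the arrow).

  | aaa
  | aabacaca
  | aaacaacb => aaacb
  | cbcaabaacb => ccabaacb

bc->b; bca->c; caa->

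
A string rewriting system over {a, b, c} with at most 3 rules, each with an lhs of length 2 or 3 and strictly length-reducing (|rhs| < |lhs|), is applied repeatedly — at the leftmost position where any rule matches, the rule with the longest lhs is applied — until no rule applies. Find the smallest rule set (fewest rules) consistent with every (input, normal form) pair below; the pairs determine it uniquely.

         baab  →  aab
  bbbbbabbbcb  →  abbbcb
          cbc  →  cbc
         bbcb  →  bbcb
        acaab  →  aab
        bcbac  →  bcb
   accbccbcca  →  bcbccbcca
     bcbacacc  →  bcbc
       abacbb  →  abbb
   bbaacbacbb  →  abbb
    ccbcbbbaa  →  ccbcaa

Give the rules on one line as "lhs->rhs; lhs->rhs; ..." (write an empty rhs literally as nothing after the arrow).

  | baab => aab
  | bbbbbabbbcb => bbbbabbbcb => bbbabbbcb => bbabbbcb => babbbcb => abbbcb
  | cbc
  | bbcb

ac->b; ba->a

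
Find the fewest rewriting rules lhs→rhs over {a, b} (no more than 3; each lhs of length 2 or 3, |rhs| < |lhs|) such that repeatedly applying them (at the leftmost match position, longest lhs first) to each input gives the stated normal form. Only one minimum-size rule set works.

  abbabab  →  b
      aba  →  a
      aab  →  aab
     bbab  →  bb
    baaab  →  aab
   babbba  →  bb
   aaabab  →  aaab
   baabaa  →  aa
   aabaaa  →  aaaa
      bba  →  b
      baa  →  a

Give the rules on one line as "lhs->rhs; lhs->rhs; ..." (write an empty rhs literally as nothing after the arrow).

  | abbabab => babab => bab => b
  | aba => a
  | aab
  | bbab => bb

abb->b; ba->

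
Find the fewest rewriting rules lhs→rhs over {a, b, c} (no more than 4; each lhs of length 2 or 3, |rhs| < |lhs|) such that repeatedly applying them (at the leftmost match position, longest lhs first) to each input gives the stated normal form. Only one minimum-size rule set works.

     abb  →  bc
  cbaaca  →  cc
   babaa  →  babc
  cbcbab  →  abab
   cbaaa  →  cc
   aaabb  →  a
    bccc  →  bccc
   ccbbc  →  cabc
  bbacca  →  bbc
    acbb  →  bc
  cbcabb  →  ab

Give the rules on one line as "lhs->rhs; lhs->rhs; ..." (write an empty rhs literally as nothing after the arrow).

  | abb => bc
  | cbaaca => aaaca => caca => caa => cc
  | babaa => babc
  | cbcbab => acbab => abab

aa->c; abb->bc; ac->a; cb->a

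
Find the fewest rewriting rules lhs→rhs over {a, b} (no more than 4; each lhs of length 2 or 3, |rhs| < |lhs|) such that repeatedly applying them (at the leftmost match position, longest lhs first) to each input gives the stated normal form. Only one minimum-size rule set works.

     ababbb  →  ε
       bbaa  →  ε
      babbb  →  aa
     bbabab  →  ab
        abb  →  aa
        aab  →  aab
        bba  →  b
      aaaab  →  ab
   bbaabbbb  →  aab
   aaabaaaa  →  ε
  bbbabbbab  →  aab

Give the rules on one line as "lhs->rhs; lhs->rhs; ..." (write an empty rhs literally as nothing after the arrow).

  | ababbb => aabb => aaa => ε
  | bbaa => ba => ε
  | babbb => abb => aa
  | bbabab => baab => ab

aaa->; abb->aa; ba->; bab->a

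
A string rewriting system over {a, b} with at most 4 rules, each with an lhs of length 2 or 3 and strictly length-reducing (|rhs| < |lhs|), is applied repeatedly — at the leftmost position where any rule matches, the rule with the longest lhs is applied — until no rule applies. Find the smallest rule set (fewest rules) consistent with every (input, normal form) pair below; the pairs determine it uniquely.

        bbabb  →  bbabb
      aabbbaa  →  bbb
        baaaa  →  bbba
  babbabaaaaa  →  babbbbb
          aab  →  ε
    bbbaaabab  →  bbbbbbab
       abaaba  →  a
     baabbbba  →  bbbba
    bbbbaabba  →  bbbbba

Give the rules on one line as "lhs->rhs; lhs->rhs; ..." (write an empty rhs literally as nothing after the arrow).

aa->b; aaa->bb; aab->; aba->a

  | bbabb
  | aabbbaa => bbaa => bbb
  | baaaa => bbba
  | babbabaaaaa => babbaaaaa => babbbbaa => babbbbb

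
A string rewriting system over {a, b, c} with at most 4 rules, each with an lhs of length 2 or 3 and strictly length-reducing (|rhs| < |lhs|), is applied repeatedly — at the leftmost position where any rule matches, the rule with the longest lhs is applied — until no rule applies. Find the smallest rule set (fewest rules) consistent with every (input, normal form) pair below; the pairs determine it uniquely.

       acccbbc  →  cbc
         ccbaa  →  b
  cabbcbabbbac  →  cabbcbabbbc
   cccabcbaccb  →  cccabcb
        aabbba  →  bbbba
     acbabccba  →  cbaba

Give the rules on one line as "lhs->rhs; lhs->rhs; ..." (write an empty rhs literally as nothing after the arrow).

  | acccbbc => cccbbc => cbc
  | ccbaa => aa => b
  | cabbcbabbbac => cabbcbabbbc
  | cccabcbaccb => cccabcbccb => cccabcb

aa->b; ac->c; ccb->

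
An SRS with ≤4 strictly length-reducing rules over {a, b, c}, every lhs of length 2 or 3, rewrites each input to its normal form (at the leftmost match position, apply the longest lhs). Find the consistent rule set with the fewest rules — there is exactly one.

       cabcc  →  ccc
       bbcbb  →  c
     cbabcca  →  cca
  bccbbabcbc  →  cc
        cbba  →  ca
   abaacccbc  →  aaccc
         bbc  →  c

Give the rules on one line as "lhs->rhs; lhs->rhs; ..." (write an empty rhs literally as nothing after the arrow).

  | cabcc => ccc
  | bbcbb => cbb => c
  | cbabcca => cbcca => cca
  | bccbbabcbc => cbbabcbc => cabcbc => ccbc => cc

ab->; bb->; bc->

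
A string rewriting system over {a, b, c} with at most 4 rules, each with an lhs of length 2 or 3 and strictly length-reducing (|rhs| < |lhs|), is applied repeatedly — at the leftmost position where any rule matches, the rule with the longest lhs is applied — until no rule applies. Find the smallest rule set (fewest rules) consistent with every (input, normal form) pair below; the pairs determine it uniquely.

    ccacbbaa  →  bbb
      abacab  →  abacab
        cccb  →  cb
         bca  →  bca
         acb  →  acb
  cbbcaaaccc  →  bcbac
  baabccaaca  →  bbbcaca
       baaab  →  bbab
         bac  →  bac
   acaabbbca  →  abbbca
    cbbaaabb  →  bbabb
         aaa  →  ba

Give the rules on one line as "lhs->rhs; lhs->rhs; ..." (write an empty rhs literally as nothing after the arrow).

  | ccacbbaa => ccbbaa => bbaa => bbb
  | abacab
  | cccb => cb
  | bca

aa->b; cbb->b; cc->; cca->c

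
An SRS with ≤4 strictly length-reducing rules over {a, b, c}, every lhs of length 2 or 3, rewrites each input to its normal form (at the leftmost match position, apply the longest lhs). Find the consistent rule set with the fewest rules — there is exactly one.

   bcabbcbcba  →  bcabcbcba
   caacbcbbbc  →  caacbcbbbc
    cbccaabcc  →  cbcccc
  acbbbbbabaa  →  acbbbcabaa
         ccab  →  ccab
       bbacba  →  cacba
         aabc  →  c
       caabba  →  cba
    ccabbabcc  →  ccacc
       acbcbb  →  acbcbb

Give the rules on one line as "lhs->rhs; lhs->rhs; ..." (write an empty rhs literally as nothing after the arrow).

aab->; abb->ab; bab->; bba->ca

  | bcabbcbcba => bcabcbcba
  | caacbcbbbc
  | cbccaabcc => cbcccc
  | acbbbbbabaa => acbbbcabaa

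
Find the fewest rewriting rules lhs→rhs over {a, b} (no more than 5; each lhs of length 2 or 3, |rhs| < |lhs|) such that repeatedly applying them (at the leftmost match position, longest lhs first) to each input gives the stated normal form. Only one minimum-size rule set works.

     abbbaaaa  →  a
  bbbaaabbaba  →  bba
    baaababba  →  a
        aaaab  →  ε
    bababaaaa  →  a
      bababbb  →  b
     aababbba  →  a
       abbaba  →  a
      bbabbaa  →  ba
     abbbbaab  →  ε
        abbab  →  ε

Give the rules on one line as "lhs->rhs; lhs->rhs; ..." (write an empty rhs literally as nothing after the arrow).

aa->a; ab->; abb->a; baa->

  | abbbaaaa => abaaaa => aaaa => aaa => aa => a
  | bbbaaabbaba => bbabbaba => bbaaba => bba
  | baaababba => ababba => abba => aa => a
  | aaaab => aaab => aab => ab => ε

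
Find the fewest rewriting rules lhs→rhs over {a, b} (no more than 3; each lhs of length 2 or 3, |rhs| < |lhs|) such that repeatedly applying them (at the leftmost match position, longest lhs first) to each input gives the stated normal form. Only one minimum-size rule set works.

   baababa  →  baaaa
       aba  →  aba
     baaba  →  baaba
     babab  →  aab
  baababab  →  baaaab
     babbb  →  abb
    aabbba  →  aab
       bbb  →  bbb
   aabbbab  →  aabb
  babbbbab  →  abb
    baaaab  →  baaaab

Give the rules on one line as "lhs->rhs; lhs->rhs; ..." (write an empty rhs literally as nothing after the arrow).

  | baababa => baaaa
  | aba
  | baaba
  | babab => aab

bab->a; bba->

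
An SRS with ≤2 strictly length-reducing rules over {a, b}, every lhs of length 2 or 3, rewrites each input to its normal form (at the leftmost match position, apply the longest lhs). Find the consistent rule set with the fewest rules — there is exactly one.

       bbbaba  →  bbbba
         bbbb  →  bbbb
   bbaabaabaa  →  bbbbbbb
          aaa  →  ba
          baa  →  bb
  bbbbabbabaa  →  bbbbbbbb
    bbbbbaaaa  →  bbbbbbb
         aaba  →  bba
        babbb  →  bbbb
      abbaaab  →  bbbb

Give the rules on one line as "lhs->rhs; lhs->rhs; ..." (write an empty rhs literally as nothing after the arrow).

  | bbbaba => bbbba
  | bbbb
  | bbaabaabaa => bbbbaabaa => bbbbbbaa => bbbbbbb
  | aaa => ba

aa->b; ab->b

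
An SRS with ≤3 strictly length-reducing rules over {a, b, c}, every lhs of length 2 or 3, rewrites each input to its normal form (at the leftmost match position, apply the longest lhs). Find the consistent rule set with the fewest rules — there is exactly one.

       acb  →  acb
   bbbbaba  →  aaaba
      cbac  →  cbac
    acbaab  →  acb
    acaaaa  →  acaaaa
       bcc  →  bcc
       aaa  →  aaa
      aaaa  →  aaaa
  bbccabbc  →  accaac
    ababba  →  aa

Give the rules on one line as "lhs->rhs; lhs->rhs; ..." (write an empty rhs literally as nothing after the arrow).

  | acb
  | bbbbaba => abbaba => aaaba
  | cbac
  | acbaab => acb

baa->; bb->a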